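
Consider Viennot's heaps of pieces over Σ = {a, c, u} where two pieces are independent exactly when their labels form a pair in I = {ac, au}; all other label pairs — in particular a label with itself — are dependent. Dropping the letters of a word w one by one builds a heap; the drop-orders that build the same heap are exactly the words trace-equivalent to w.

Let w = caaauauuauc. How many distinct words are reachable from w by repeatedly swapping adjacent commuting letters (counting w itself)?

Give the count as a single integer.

462

0(c) covers ∅
1(a) covers ∅
2(a) covers 1:a
3(a) covers 2:a
4(u) covers 0:c
5(a) covers 3:a
6(u) covers 4:u
7(u) covers 6:u
8(a) covers 5:a
9(u) covers 7:u
10(c) covers 9:u
floor of heap: 0:c, 1:a
completions by unplaced set U, small U first (add the entries for U minus each lowest piece of U):
  |U|=1: {8}:1  {10}:1
  |U|=2: {5,8}:1  {8,10}:2  {9,10}:1
  |U|=3: {3,5,8}:1  {5,8,10}:3  {7,9,10}:1  {8,9,10}:3
  |U|=4: {2,3,5,8}:1  {3,5,8,10}:4  {5,8,9,10}:6  {6,7,9,10}:1  {7,8,9,10}:4
  |U|=5: {1,2,3,5,8}:1  {2,3,5,8,10}:5  {3,5,8,9,10}:10  {4,6,7,9,10}:1  {5,7,8,9,10}:10  {6,7,8,9,10}:5
  |U|=6: {0,4,6,7,9,10}:1  {1,2,3,5,8,10}:6  {2,3,5,8,9,10}:15  {3,5,7,8,9,10}:20  {4,6,7,8,9,10}:6  {5,6,7,8,9,10}:15
  |U|=7: {0,4,6,7,8,9,10}:7  {1,2,3,5,8,9,10}:21  {2,3,5,7,8,9,10}:35  {3,5,6,7,8,9,10}:35  {4,5,6,7,8,9,10}:21
  |U|=8: {0,4,5,6,7,8,9,10}:28  {1,2,3,5,7,8,9,10}:56  {2,3,5,6,7,8,9,10}:70  {3,4,5,6,7,8,9,10}:56
  |U|=9: {0,3,4,5,6,7,8,9,10}:84  {1,2,3,5,6,7,8,9,10}:126  {2,3,4,5,6,7,8,9,10}:126
  start at 0(c): 252
  start at 1(a): 210
sum over floor = 462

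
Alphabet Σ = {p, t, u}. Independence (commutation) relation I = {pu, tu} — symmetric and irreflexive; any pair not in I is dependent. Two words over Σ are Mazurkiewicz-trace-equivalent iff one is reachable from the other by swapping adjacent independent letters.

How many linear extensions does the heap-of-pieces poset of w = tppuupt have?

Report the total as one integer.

piece 0:t — minimal
piece 1:p rests on {0:t}
piece 2:p rests on {1:p}
piece 3:u — minimal
piece 4:u rests on {3:u}
piece 5:p rests on {2:p}
piece 6:t rests on {5:p}
minimal pieces: {0:t, 3:u}
ways to finish when only these pieces remain (= sum over removing one remaining piece with nothing left below it):
  1 left: {4}→1  {6}→1
  2 left: {3,4}→1  {4,6}→2  {5,6}→1
  3 left: {2,5,6}→1  {3,4,6}→3  {4,5,6}→3
  4 left: {1,2,5,6}→1  {2,4,5,6}→4  {3,4,5,6}→6
  5 left: {0,1,2,5,6}→1  {1,2,4,5,6}→5  {2,3,4,5,6}→10
  placing 0:t first → 15 extensions
  placing 3:u first → 6 extensions
total linear extensions = 21

21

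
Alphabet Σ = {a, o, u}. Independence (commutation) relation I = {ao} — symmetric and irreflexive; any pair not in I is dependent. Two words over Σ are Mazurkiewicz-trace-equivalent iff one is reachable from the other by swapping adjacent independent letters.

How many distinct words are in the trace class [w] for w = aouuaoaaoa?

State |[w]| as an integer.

drop 0:a onto floor
drop 1:o onto floor
drop 2:u onto {0:a, 1:o}
drop 3:u onto {2:u}
drop 4:a onto {3:u}
drop 5:o onto {3:u}
drop 6:a onto {4:a}
drop 7:a onto {6:a}
drop 8:o onto {5:o}
drop 9:a onto {7:a}
ground layer = {0:a, 1:o}
drop-orders for the pieces not yet dropped (sum over which currently-grounded one goes next):
  1 to go: {8} 1  {9} 1
  2 to go: {5,8} 1  {7,9} 1  {8,9} 2
  3 to go: {5,8,9} 3  {6,7,9} 1  {7,8,9} 3
  4 to go: {4,6,7,9} 1  {5,7,8,9} 6  {6,7,8,9} 4
  5 to go: {4,6,7,8,9} 5  {5,6,7,8,9} 10
  6 to go: {4,5,6,7,8,9} 15
  7 to go: {3,4,5,6,7,8,9} 15
  8 to go: {2,3,4,5,6,7,8,9} 15
  if 0:a drops first: 15 orders
  if 1:o drops first: 15 orders
heap linearizations: 30

30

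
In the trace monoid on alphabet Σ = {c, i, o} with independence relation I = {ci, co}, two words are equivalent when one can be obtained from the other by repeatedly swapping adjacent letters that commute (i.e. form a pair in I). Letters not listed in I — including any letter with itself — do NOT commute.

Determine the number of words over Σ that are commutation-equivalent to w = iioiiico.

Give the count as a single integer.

0(i) covers ∅
1(i) covers 0:i
2(o) covers 1:i
3(i) covers 2:o
4(i) covers 3:i
5(i) covers 4:i
6(c) covers ∅
7(o) covers 5:i
floor of heap: 0:i, 6:c
completions by unplaced set U, small U first (add the entries for U minus each lowest piece of U):
  |U|=1: {6}:1  {7}:1
  |U|=2: {5,7}:1  {6,7}:2
  |U|=3: {4,5,7}:1  {5,6,7}:3
  |U|=4: {3,4,5,7}:1  {4,5,6,7}:4
  |U|=5: {2,3,4,5,7}:1  {3,4,5,6,7}:5
  |U|=6: {1,2,3,4,5,7}:1  {2,3,4,5,6,7}:6
  start at 0(i): 7
  start at 6(c): 1
sum over floor = 8

8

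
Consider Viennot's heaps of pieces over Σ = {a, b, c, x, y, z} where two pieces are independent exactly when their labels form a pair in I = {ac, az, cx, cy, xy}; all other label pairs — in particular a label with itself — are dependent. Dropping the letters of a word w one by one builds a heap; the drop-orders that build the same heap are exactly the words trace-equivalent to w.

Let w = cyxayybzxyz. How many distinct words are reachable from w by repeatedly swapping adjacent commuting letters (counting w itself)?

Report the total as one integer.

piece 0:c — minimal
piece 1:y — minimal
piece 2:x — minimal
piece 3:a rests on {1:y, 2:x}
piece 4:y rests on {3:a}
piece 5:y rests on {4:y}
piece 6:b rests on {0:c, 5:y}
piece 7:z rests on {6:b}
piece 8:x rests on {7:z}
piece 9:y rests on {7:z}
piece 10:z rests on {8:x, 9:y}
minimal pieces: {0:c, 1:y, 2:x}
ways to finish when only these pieces remain (= sum over removing one remaining piece with nothing left below it):
  1 left: {10}→1
  2 left: {8,10}→1  {9,10}→1
  3 left: {8,9,10}→2
  4 left: {7,8,9,10}→2
  5 left: {6,7,8,9,10}→2
  6 left: {0,6,7,8,9,10}→2  {5,6,7,8,9,10}→2
  7 left: {0,5,6,7,8,9,10}→4  {4,5,6,7,8,9,10}→2
  8 left: {0,4,5,6,7,8,9,10}→6  {3,4,5,6,7,8,9,10}→2
  9 left: {0,3,4,5,6,7,8,9,10}→8  {1,3,4,5,6,7,8,9,10}→2  {2,3,4,5,6,7,8,9,10}→2
  placing 0:c first → 4 extensions
  placing 1:y first → 10 extensions
  placing 2:x first → 10 extensions
total linear extensions = 24

24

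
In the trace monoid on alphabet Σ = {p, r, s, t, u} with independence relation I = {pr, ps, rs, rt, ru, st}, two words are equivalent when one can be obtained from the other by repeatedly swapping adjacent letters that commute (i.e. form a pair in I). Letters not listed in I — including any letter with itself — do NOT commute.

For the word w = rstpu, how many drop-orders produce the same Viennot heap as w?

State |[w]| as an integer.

#0=r has no predecessor
#1=s has no predecessor
#2=t has no predecessor
#3=p depends on [2:t]
#4=u depends on [1:s, 3:p]
sources: [0:r, 1:s, 2:t]
N(rest) = Σ N(rest − s) over sources s of rest; N(one piece) = 1:
  size 1 → [0]=1  [4]=1
  size 2 → [0,4]=2  [1,4]=1  [3,4]=1
  size 3 → [0,1,4]=3  [0,3,4]=3  [1,3,4]=2  [2,3,4]=1
  first=0(r) contributes 3
  first=1(s) contributes 4
  first=2(t) contributes 8
|[w]| = 15

15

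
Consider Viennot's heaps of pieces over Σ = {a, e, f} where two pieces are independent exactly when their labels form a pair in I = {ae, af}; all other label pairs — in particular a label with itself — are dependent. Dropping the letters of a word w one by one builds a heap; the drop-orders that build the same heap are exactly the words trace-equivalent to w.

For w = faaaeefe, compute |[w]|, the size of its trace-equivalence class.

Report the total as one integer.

piece 0:f — minimal
piece 1:a — minimal
piece 2:a rests on {1:a}
piece 3:a rests on {2:a}
piece 4:e rests on {0:f}
piece 5:e rests on {4:e}
piece 6:f rests on {5:e}
piece 7:e rests on {6:f}
minimal pieces: {0:f, 1:a}
ways to finish when only these pieces remain (= sum over removing one remaining piece with nothing left below it):
  1 left: {3}→1  {7}→1
  2 left: {2,3}→1  {3,7}→2  {6,7}→1
  3 left: {1,2,3}→1  {2,3,7}→3  {3,6,7}→3  {5,6,7}→1
  4 left: {1,2,3,7}→4  {2,3,6,7}→6  {3,5,6,7}→4  {4,5,6,7}→1
  5 left: {0,4,5,6,7}→1  {1,2,3,6,7}→10  {2,3,5,6,7}→10  {3,4,5,6,7}→5
  6 left: {0,3,4,5,6,7}→6  {1,2,3,5,6,7}→20  {2,3,4,5,6,7}→15
  placing 0:f first → 35 extensions
  placing 1:a first → 21 extensions
total linear extensions = 56

56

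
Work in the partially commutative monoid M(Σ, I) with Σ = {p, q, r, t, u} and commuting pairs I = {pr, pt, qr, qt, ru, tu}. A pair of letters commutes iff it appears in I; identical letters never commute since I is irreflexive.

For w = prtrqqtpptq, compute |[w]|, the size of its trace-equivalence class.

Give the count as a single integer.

#0=p has no predecessor
#1=r has no predecessor
#2=t depends on [1:r]
#3=r depends on [2:t]
#4=q depends on [0:p]
#5=q depends on [4:q]
#6=t depends on [3:r]
#7=p depends on [5:q]
#8=p depends on [7:p]
#9=t depends on [6:t]
#10=q depends on [8:p]
sources: [0:p, 1:r]
N(rest) = Σ N(rest − s) over sources s of rest; N(one piece) = 1:
  size 1 → [9]=1  [10]=1
  size 2 → [6,9]=1  [8,10]=1  [9,10]=2
  size 3 → [3,6,9]=1  [6,9,10]=3  [7,8,10]=1  [8,9,10]=3
  size 4 → [2,3,6,9]=1  [3,6,9,10]=4  [5,7,8,10]=1  [6,8,9,10]=6  [7,8,9,10]=4
  size 5 → [1,2,3,6,9]=1  [2,3,6,9,10]=5  [3,6,8,9,10]=10  [4,5,7,8,10]=1  [5,7,8,9,10]=5  [6,7,8,9,10]=10
  size 6 → [0,4,5,7,8,10]=1  [1,2,3,6,9,10]=6  [2,3,6,8,9,10]=15  [3,6,7,8,9,10]=20  [4,5,7,8,9,10]=6  [5,6,7,8,9,10]=15
  size 7 → [0,4,5,7,8,9,10]=7  [1,2,3,6,8,9,10]=21  [2,3,6,7,8,9,10]=35  [3,5,6,7,8,9,10]=35  [4,5,6,7,8,9,10]=21
  size 8 → [0,4,5,6,7,8,9,10]=28  [1,2,3,6,7,8,9,10]=56  [2,3,5,6,7,8,9,10]=70  [3,4,5,6,7,8,9,10]=56
  size 9 → [0,3,4,5,6,7,8,9,10]=84  [1,2,3,5,6,7,8,9,10]=126  [2,3,4,5,6,7,8,9,10]=126
  first=0(p) contributes 252
  first=1(r) contributes 210
|[w]| = 462

462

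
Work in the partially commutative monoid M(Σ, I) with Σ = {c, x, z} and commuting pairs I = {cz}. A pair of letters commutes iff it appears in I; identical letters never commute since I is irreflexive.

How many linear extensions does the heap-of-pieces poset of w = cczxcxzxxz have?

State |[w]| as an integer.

piece 0:c — minimal
piece 1:c rests on {0:c}
piece 2:z — minimal
piece 3:x rests on {1:c, 2:z}
piece 4:c rests on {3:x}
piece 5:x rests on {4:c}
piece 6:z rests on {5:x}
piece 7:x rests on {6:z}
piece 8:x rests on {7:x}
piece 9:z rests on {8:x}
minimal pieces: {0:c, 2:z}
ways to finish when only these pieces remain (= sum over removing one remaining piece with nothing left below it):
  1 left: {9}→1
  2 left: {8,9}→1
  3 left: {7,8,9}→1
  4 left: {6,7,8,9}→1
  5 left: {5,6,7,8,9}→1
  6 left: {4,5,6,7,8,9}→1
  7 left: {3,4,5,6,7,8,9}→1
  8 left: {1,3,4,5,6,7,8,9}→1  {2,3,4,5,6,7,8,9}→1
  placing 0:c first → 2 extensions
  placing 2:z first → 1 extensions
total linear extensions = 3

3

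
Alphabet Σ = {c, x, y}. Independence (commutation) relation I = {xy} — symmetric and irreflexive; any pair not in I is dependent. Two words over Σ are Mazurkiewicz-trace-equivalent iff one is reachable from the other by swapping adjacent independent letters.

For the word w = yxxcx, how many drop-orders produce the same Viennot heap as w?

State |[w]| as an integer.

3

0(y) covers ∅
1(x) covers ∅
2(x) covers 1:x
3(c) covers 0:y, 2:x
4(x) covers 3:c
floor of heap: 0:y, 1:x
completions by unplaced set U, small U first (add the entries for U minus each lowest piece of U):
  |U|=1: {4}:1
  |U|=2: {3,4}:1
  |U|=3: {0,3,4}:1  {2,3,4}:1
  start at 0(y): 1
  start at 1(x): 2
sum over floor = 3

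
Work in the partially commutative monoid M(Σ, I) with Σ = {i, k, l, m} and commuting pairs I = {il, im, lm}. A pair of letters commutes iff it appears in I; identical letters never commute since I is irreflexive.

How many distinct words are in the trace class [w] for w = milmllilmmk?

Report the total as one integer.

3150

drop 0:m onto floor
drop 1:i onto floor
drop 2:l onto floor
drop 3:m onto {0:m}
drop 4:l onto {2:l}
drop 5:l onto {4:l}
drop 6:i onto {1:i}
drop 7:l onto {5:l}
drop 8:m onto {3:m}
drop 9:m onto {8:m}
drop 10:k onto {6:i, 7:l, 9:m}
ground layer = {0:m, 1:i, 2:l}
drop-orders for the pieces not yet dropped (sum over which currently-grounded one goes next):
  1 to go: {10} 1
  2 to go: {6,10} 1  {7,10} 1  {9,10} 1
  3 to go: {1,6,10} 1  {5,7,10} 1  {6,7,10} 2  {6,9,10} 2  {7,9,10} 2  {8,9,10} 1
  4 to go: {1,6,7,10} 3  {1,6,9,10} 3  {3,8,9,10} 1  {4,5,7,10} 1  {5,6,7,10} 3  {5,7,9,10} 3  {6,7,9,10} 6  {6,8,9,10} 3  {7,8,9,10} 3
  5 to go: {0,3,8,9,10} 1  {1,5,6,7,10} 6  {1,6,7,9,10} 12  {1,6,8,9,10} 6  {2,4,5,7,10} 1  {3,6,8,9,10} 4  {3,7,8,9,10} 4  {4,5,6,7,10} 4  {4,5,7,9,10} 4  {5,6,7,9,10} 12  {5,7,8,9,10} 6  {6,7,8,9,10} 12
  6 to go: {0,3,6,8,9,10} 5  {0,3,7,8,9,10} 5  {1,3,6,8,9,10} 10  {1,4,5,6,7,10} 10  {1,5,6,7,9,10} 30  {1,6,7,8,9,10} 30  {2,4,5,6,7,10} 5  {2,4,5,7,9,10} 5  {3,5,7,8,9,10} 10  {3,6,7,8,9,10} 20  {4,5,6,7,9,10} 20  {4,5,7,8,9,10} 10  {5,6,7,8,9,10} 30
  7 to go: {0,1,3,6,8,9,10} 15  {0,3,5,7,8,9,10} 15  {0,3,6,7,8,9,10} 30  {1,2,4,5,6,7,10} 15  {1,3,6,7,8,9,10} 60  {1,4,5,6,7,9,10} 60  {1,5,6,7,8,9,10} 90  {2,4,5,6,7,9,10} 30  {2,4,5,7,8,9,10} 15  {3,4,5,7,8,9,10} 20  {3,5,6,7,8,9,10} 60  {4,5,6,7,8,9,10} 60
  8 to go: {0,1,3,6,7,8,9,10} 105  {0,3,4,5,7,8,9,10} 35  {0,3,5,6,7,8,9,10} 105  {1,2,4,5,6,7,9,10} 105  {1,3,5,6,7,8,9,10} 210  {1,4,5,6,7,8,9,10} 210  {2,3,4,5,7,8,9,10} 35  {2,4,5,6,7,8,9,10} 105  {3,4,5,6,7,8,9,10} 140
  9 to go: {0,1,3,5,6,7,8,9,10} 420  {0,2,3,4,5,7,8,9,10} 70  {0,3,4,5,6,7,8,9,10} 280  {1,2,4,5,6,7,8,9,10} 420  {1,3,4,5,6,7,8,9,10} 560  {2,3,4,5,6,7,8,9,10} 280
  if 0:m drops first: 1260 orders
  if 1:i drops first: 630 orders
  if 2:l drops first: 1260 orders
heap linearizations: 3150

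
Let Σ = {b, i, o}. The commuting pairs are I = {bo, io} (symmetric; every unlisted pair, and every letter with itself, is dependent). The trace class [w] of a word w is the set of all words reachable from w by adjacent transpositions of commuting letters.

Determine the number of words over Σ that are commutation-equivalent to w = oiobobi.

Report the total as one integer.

#0=o has no predecessor
#1=i has no predecessor
#2=o depends on [0:o]
#3=b depends on [1:i]
#4=o depends on [2:o]
#5=b depends on [3:b]
#6=i depends on [5:b]
sources: [0:o, 1:i]
N(rest) = Σ N(rest − s) over sources s of rest; N(one piece) = 1:
  size 1 → [4]=1  [6]=1
  size 2 → [2,4]=1  [4,6]=2  [5,6]=1
  size 3 → [0,2,4]=1  [2,4,6]=3  [3,5,6]=1  [4,5,6]=3
  size 4 → [0,2,4,6]=4  [1,3,5,6]=1  [2,4,5,6]=6  [3,4,5,6]=4
  size 5 → [0,2,4,5,6]=10  [1,3,4,5,6]=5  [2,3,4,5,6]=10
  first=0(o) contributes 15
  first=1(i) contributes 20
|[w]| = 35

35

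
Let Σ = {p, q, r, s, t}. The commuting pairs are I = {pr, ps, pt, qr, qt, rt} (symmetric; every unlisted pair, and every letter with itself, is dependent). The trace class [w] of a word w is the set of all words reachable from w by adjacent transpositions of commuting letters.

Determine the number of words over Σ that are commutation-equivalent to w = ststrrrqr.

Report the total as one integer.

30

0(s) covers ∅
1(t) covers 0:s
2(s) covers 1:t
3(t) covers 2:s
4(r) covers 2:s
5(r) covers 4:r
6(r) covers 5:r
7(q) covers 2:s
8(r) covers 6:r
floor of heap: 0:s
completions by unplaced set U, small U first (add the entries for U minus each lowest piece of U):
  |U|=1: {3}:1  {7}:1  {8}:1
  |U|=2: {3,7}:2  {3,8}:2  {6,8}:1  {7,8}:2
  |U|=3: {3,6,8}:3  {3,7,8}:6  {5,6,8}:1  {6,7,8}:3
  |U|=4: {3,5,6,8}:4  {3,6,7,8}:12  {4,5,6,8}:1  {5,6,7,8}:4
  |U|=5: {3,4,5,6,8}:5  {3,5,6,7,8}:20  {4,5,6,7,8}:5
  |U|=6: {3,4,5,6,7,8}:30
  |U|=7: {2,3,4,5,6,7,8}:30
  start at 0(s): 30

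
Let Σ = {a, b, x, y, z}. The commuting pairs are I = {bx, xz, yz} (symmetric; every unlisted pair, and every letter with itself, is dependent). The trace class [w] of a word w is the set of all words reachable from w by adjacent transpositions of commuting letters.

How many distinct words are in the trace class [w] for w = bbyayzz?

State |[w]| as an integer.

drop 0:b onto floor
drop 1:b onto {0:b}
drop 2:y onto {1:b}
drop 3:a onto {2:y}
drop 4:y onto {3:a}
drop 5:z onto {3:a}
drop 6:z onto {5:z}
ground layer = {0:b}
drop-orders for the pieces not yet dropped (sum over which currently-grounded one goes next):
  1 to go: {4} 1  {6} 1
  2 to go: {4,6} 2  {5,6} 1
  3 to go: {4,5,6} 3
  4 to go: {3,4,5,6} 3
  5 to go: {2,3,4,5,6} 3
  if 0:b drops first: 3 orders

3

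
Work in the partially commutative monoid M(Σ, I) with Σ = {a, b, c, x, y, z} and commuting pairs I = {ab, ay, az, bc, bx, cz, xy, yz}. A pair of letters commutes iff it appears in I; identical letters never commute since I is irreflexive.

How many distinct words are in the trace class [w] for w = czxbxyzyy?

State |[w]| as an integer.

88

drop 0:c onto floor
drop 1:z onto floor
drop 2:x onto {0:c, 1:z}
drop 3:b onto {1:z}
drop 4:x onto {2:x}
drop 5:y onto {0:c, 3:b}
drop 6:z onto {3:b, 4:x}
drop 7:y onto {5:y}
drop 8:y onto {7:y}
ground layer = {0:c, 1:z}
drop-orders for the pieces not yet dropped (sum over which currently-grounded one goes next):
  1 to go: {6} 1  {8} 1
  2 to go: {4,6} 1  {6,8} 2  {7,8} 1
  3 to go: {2,4,6} 1  {4,6,8} 3  {5,7,8} 1  {6,7,8} 3
  4 to go: {2,4,6,8} 4  {4,6,7,8} 6  {5,6,7,8} 4
  5 to go: {2,4,6,7,8} 10  {3,5,6,7,8} 4  {4,5,6,7,8} 10
  6 to go: {2,4,5,6,7,8} 20  {3,4,5,6,7,8} 14
  7 to go: {0,2,4,5,6,7,8} 20  {2,3,4,5,6,7,8} 34
  if 0:c drops first: 34 orders
  if 1:z drops first: 54 orders
heap linearizations: 88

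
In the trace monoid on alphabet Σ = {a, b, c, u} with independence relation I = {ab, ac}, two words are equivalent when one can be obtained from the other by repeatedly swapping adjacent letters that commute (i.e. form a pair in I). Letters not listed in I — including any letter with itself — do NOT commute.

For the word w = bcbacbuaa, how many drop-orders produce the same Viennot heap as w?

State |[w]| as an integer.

6

drop 0:b onto floor
drop 1:c onto {0:b}
drop 2:b onto {1:c}
drop 3:a onto floor
drop 4:c onto {2:b}
drop 5:b onto {4:c}
drop 6:u onto {3:a, 5:b}
drop 7:a onto {6:u}
drop 8:a onto {7:a}
ground layer = {0:b, 3:a}
drop-orders for the pieces not yet dropped (sum over which currently-grounded one goes next):
  1 to go: {8} 1
  2 to go: {7,8} 1
  3 to go: {6,7,8} 1
  4 to go: {3,6,7,8} 1  {5,6,7,8} 1
  5 to go: {3,5,6,7,8} 2  {4,5,6,7,8} 1
  6 to go: {2,4,5,6,7,8} 1  {3,4,5,6,7,8} 3
  7 to go: {1,2,4,5,6,7,8} 1  {2,3,4,5,6,7,8} 4
  if 0:b drops first: 5 orders
  if 3:a drops first: 1 orders
heap linearizations: 6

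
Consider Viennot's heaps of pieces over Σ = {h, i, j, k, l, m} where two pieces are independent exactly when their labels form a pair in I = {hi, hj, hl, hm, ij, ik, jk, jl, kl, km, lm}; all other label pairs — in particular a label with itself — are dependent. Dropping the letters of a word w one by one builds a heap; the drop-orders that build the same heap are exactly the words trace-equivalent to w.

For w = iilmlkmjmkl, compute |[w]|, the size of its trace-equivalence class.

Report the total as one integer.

1925

piece 0:i — minimal
piece 1:i rests on {0:i}
piece 2:l rests on {1:i}
piece 3:m rests on {1:i}
piece 4:l rests on {2:l}
piece 5:k — minimal
piece 6:m rests on {3:m}
piece 7:j rests on {6:m}
piece 8:m rests on {7:j}
piece 9:k rests on {5:k}
piece 10:l rests on {4:l}
minimal pieces: {0:i, 5:k}
ways to finish when only these pieces remain (= sum over removing one remaining piece with nothing left below it):
  1 left: {8}→1  {9}→1  {10}→1
  2 left: {4,10}→1  {5,9}→1  {7,8}→1  {8,9}→2  {8,10}→2  {9,10}→2
  3 left: {2,4,10}→1  {4,8,10}→3  {4,9,10}→3  {5,8,9}→3  {5,9,10}→3  {6,7,8}→1  {7,8,9}→3  {7,8,10}→3  {8,9,10}→6
  4 left: {2,4,8,10}→4  {2,4,9,10}→4  {3,6,7,8}→1  {4,5,9,10}→6  {4,7,8,10}→6  {4,8,9,10}→12  {5,7,8,9}→6  {5,8,9,10}→12  {6,7,8,9}→4  {6,7,8,10}→4  {7,8,9,10}→12
  5 left: {2,4,5,9,10}→10  {2,4,7,8,10}→10  {2,4,8,9,10}→20  {3,6,7,8,9}→5  {3,6,7,8,10}→5  {4,5,8,9,10}→30  {4,6,7,8,10}→10  {4,7,8,9,10}→30  {5,6,7,8,9}→10  {5,7,8,9,10}→30  {6,7,8,9,10}→20
  6 left: {2,4,5,8,9,10}→60  {2,4,6,7,8,10}→20  {2,4,7,8,9,10}→60  {3,4,6,7,8,10}→15  {3,5,6,7,8,9}→15  {3,6,7,8,9,10}→30  {4,5,7,8,9,10}→90  {4,6,7,8,9,10}→60  {5,6,7,8,9,10}→60
  7 left: {2,3,4,6,7,8,10}→35  {2,4,5,7,8,9,10}→210  {2,4,6,7,8,9,10}→140  {3,4,6,7,8,9,10}→105  {3,5,6,7,8,9,10}→105  {4,5,6,7,8,9,10}→210
  8 left: {1,2,3,4,6,7,8,10}→35  {2,3,4,6,7,8,9,10}→280  {2,4,5,6,7,8,9,10}→560  {3,4,5,6,7,8,9,10}→420
  9 left: {0,1,2,3,4,6,7,8,10}→35  {1,2,3,4,6,7,8,9,10}→315  {2,3,4,5,6,7,8,9,10}→1260
  placing 0:i first → 1575 extensions
  placing 5:k first → 350 extensions
total linear extensions = 1925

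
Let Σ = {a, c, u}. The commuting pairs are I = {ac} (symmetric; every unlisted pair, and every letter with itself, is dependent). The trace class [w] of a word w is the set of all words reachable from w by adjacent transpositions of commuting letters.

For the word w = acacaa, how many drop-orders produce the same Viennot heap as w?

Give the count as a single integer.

0(a) covers ∅
1(c) covers ∅
2(a) covers 0:a
3(c) covers 1:c
4(a) covers 2:a
5(a) covers 4:a
floor of heap: 0:a, 1:c
completions by unplaced set U, small U first (add the entries for U minus each lowest piece of U):
  |U|=1: {3}:1  {5}:1
  |U|=2: {1,3}:1  {3,5}:2  {4,5}:1
  |U|=3: {1,3,5}:3  {2,4,5}:1  {3,4,5}:3
  |U|=4: {0,2,4,5}:1  {1,3,4,5}:6  {2,3,4,5}:4
  start at 0(a): 10
  start at 1(c): 5
sum over floor = 15

15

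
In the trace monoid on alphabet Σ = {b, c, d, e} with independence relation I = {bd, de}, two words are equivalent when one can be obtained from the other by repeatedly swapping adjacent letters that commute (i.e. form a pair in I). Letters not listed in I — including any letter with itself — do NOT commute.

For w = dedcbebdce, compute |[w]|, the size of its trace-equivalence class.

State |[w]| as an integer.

#0=d has no predecessor
#1=e has no predecessor
#2=d depends on [0:d]
#3=c depends on [1:e, 2:d]
#4=b depends on [3:c]
#5=e depends on [4:b]
#6=b depends on [5:e]
#7=d depends on [3:c]
#8=c depends on [6:b, 7:d]
#9=e depends on [8:c]
sources: [0:d, 1:e]
N(rest) = Σ N(rest − s) over sources s of rest; N(one piece) = 1:
  size 1 → [9]=1
  size 2 → [8,9]=1
  size 3 → [6,8,9]=1  [7,8,9]=1
  size 4 → [5,6,8,9]=1  [6,7,8,9]=2
  size 5 → [4,5,6,8,9]=1  [5,6,7,8,9]=3
  size 6 → [4,5,6,7,8,9]=4
  size 7 → [3,4,5,6,7,8,9]=4
  size 8 → [1,3,4,5,6,7,8,9]=4  [2,3,4,5,6,7,8,9]=4
  first=0(d) contributes 8
  first=1(e) contributes 4
|[w]| = 12

12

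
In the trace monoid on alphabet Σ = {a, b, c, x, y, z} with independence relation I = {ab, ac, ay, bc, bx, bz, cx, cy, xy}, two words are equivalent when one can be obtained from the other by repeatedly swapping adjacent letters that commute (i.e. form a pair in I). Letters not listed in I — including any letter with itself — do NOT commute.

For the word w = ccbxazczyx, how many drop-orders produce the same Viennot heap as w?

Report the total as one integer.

drop 0:c onto floor
drop 1:c onto {0:c}
drop 2:b onto floor
drop 3:x onto floor
drop 4:a onto {3:x}
drop 5:z onto {1:c, 4:a}
drop 6:c onto {5:z}
drop 7:z onto {6:c}
drop 8:y onto {2:b, 7:z}
drop 9:x onto {7:z}
ground layer = {0:c, 2:b, 3:x}
drop-orders for the pieces not yet dropped (sum over which currently-grounded one goes next):
  1 to go: {8} 1  {9} 1
  2 to go: {2,8} 1  {8,9} 2
  3 to go: {2,8,9} 3  {7,8,9} 2
  4 to go: {2,7,8,9} 5  {6,7,8,9} 2
  5 to go: {2,6,7,8,9} 7  {5,6,7,8,9} 2
  6 to go: {1,5,6,7,8,9} 2  {2,5,6,7,8,9} 9  {4,5,6,7,8,9} 2
  7 to go: {0,1,5,6,7,8,9} 2  {1,2,5,6,7,8,9} 11  {1,4,5,6,7,8,9} 4  {2,4,5,6,7,8,9} 11  {3,4,5,6,7,8,9} 2
  8 to go: {0,1,2,5,6,7,8,9} 13  {0,1,4,5,6,7,8,9} 6  {1,2,4,5,6,7,8,9} 26  {1,3,4,5,6,7,8,9} 6  {2,3,4,5,6,7,8,9} 13
  if 0:c drops first: 45 orders
  if 2:b drops first: 12 orders
  if 3:x drops first: 45 orders
heap linearizations: 102

102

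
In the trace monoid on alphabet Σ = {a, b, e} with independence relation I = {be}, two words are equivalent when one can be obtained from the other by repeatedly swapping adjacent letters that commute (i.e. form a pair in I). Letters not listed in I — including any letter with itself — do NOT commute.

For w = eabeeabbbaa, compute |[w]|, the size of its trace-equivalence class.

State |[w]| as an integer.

3

drop 0:e onto floor
drop 1:a onto {0:e}
drop 2:b onto {1:a}
drop 3:e onto {1:a}
drop 4:e onto {3:e}
drop 5:a onto {2:b, 4:e}
drop 6:b onto {5:a}
drop 7:b onto {6:b}
drop 8:b onto {7:b}
drop 9:a onto {8:b}
drop 10:a onto {9:a}
ground layer = {0:e}
drop-orders for the pieces not yet dropped (sum over which currently-grounded one goes next):
  1 to go: {10} 1
  2 to go: {9,10} 1
  3 to go: {8,9,10} 1
  4 to go: {7,8,9,10} 1
  5 to go: {6,7,8,9,10} 1
  6 to go: {5,6,7,8,9,10} 1
  7 to go: {2,5,6,7,8,9,10} 1  {4,5,6,7,8,9,10} 1
  8 to go: {2,4,5,6,7,8,9,10} 2  {3,4,5,6,7,8,9,10} 1
  9 to go: {2,3,4,5,6,7,8,9,10} 3
  if 0:e drops first: 3 orders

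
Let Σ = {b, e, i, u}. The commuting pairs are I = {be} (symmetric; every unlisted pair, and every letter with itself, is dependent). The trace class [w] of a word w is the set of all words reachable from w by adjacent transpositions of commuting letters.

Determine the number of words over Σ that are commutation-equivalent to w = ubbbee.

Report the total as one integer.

piece 0:u — minimal
piece 1:b rests on {0:u}
piece 2:b rests on {1:b}
piece 3:b rests on {2:b}
piece 4:e rests on {0:u}
piece 5:e rests on {4:e}
minimal pieces: {0:u}
ways to finish when only these pieces remain (= sum over removing one remaining piece with nothing left below it):
  1 left: {3}→1  {5}→1
  2 left: {2,3}→1  {3,5}→2  {4,5}→1
  3 left: {1,2,3}→1  {2,3,5}→3  {3,4,5}→3
  4 left: {1,2,3,5}→4  {2,3,4,5}→6
  placing 0:u first → 10 extensions

10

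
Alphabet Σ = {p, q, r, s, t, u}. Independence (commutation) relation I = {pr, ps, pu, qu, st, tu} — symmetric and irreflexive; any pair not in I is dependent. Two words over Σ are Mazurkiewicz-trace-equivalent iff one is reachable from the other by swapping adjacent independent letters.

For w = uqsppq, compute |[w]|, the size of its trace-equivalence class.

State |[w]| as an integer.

0(u) covers ∅
1(q) covers ∅
2(s) covers 0:u, 1:q
3(p) covers 1:q
4(p) covers 3:p
5(q) covers 2:s, 4:p
floor of heap: 0:u, 1:q
completions by unplaced set U, small U first (add the entries for U minus each lowest piece of U):
  |U|=1: {5}:1
  |U|=2: {2,5}:1  {4,5}:1
  |U|=3: {0,2,5}:1  {2,4,5}:2  {3,4,5}:1
  |U|=4: {0,2,4,5}:3  {2,3,4,5}:3
  start at 0(u): 3
  start at 1(q): 6
sum over floor = 9

9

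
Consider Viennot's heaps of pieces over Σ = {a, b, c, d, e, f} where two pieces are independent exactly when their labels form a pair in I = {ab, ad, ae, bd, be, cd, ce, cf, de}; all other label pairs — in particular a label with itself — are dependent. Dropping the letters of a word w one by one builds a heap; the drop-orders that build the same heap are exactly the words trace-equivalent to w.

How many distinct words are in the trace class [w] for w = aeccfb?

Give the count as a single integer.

#0=a has no predecessor
#1=e has no predecessor
#2=c depends on [0:a]
#3=c depends on [2:c]
#4=f depends on [0:a, 1:e]
#5=b depends on [3:c, 4:f]
sources: [0:a, 1:e]
N(rest) = Σ N(rest − s) over sources s of rest; N(one piece) = 1:
  size 1 → [5]=1
  size 2 → [3,5]=1  [4,5]=1
  size 3 → [1,4,5]=1  [2,3,5]=1  [3,4,5]=2
  size 4 → [1,3,4,5]=3  [2,3,4,5]=3
  first=0(a) contributes 6
  first=1(e) contributes 3
|[w]| = 9

9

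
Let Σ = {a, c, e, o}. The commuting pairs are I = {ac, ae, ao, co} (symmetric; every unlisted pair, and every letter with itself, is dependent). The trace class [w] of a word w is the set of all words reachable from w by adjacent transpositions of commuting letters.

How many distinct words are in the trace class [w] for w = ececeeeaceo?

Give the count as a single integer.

drop 0:e onto floor
drop 1:c onto {0:e}
drop 2:e onto {1:c}
drop 3:c onto {2:e}
drop 4:e onto {3:c}
drop 5:e onto {4:e}
drop 6:e onto {5:e}
drop 7:a onto floor
drop 8:c onto {6:e}
drop 9:e onto {8:c}
drop 10:o onto {9:e}
ground layer = {0:e, 7:a}
drop-orders for the pieces not yet dropped (sum over which currently-grounded one goes next):
  1 to go: {7} 1  {10} 1
  2 to go: {7,10} 2  {9,10} 1
  3 to go: {7,9,10} 3  {8,9,10} 1
  4 to go: {6,8,9,10} 1  {7,8,9,10} 4
  5 to go: {5,6,8,9,10} 1  {6,7,8,9,10} 5
  6 to go: {4,5,6,8,9,10} 1  {5,6,7,8,9,10} 6
  7 to go: {3,4,5,6,8,9,10} 1  {4,5,6,7,8,9,10} 7
  8 to go: {2,3,4,5,6,8,9,10} 1  {3,4,5,6,7,8,9,10} 8
  9 to go: {1,2,3,4,5,6,8,9,10} 1  {2,3,4,5,6,7,8,9,10} 9
  if 0:e drops first: 10 orders
  if 7:a drops first: 1 orders
heap linearizations: 11

11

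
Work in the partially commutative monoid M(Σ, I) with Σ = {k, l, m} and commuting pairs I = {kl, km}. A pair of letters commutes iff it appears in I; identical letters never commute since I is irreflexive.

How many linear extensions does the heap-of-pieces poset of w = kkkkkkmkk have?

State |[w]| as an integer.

9

piece 0:k — minimal
piece 1:k rests on {0:k}
piece 2:k rests on {1:k}
piece 3:k rests on {2:k}
piece 4:k rests on {3:k}
piece 5:k rests on {4:k}
piece 6:m — minimal
piece 7:k rests on {5:k}
piece 8:k rests on {7:k}
minimal pieces: {0:k, 6:m}
ways to finish when only these pieces remain (= sum over removing one remaining piece with nothing left below it):
  1 left: {6}→1  {8}→1
  2 left: {6,8}→2  {7,8}→1
  3 left: {5,7,8}→1  {6,7,8}→3
  4 left: {4,5,7,8}→1  {5,6,7,8}→4
  5 left: {3,4,5,7,8}→1  {4,5,6,7,8}→5
  6 left: {2,3,4,5,7,8}→1  {3,4,5,6,7,8}→6
  7 left: {1,2,3,4,5,7,8}→1  {2,3,4,5,6,7,8}→7
  placing 0:k first → 8 extensions
  placing 6:m first → 1 extensions
total linear extensions = 9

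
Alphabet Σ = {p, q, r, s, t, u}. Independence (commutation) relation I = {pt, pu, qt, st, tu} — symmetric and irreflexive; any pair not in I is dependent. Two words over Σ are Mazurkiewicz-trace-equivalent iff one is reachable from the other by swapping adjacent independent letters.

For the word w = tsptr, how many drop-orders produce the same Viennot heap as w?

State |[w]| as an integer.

#0=t has no predecessor
#1=s has no predecessor
#2=p depends on [1:s]
#3=t depends on [0:t]
#4=r depends on [2:p, 3:t]
sources: [0:t, 1:s]
N(rest) = Σ N(rest − s) over sources s of rest; N(one piece) = 1:
  size 1 → [4]=1
  size 2 → [2,4]=1  [3,4]=1
  size 3 → [0,3,4]=1  [1,2,4]=1  [2,3,4]=2
  first=0(t) contributes 3
  first=1(s) contributes 3
|[w]| = 6

6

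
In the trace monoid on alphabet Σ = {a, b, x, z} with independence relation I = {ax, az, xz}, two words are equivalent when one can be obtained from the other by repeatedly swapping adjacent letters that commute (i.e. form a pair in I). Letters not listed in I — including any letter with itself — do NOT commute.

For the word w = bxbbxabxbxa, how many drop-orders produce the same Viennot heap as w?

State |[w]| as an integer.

4

#0=b has no predecessor
#1=x depends on [0:b]
#2=b depends on [1:x]
#3=b depends on [2:b]
#4=x depends on [3:b]
#5=a depends on [3:b]
#6=b depends on [4:x, 5:a]
#7=x depends on [6:b]
#8=b depends on [7:x]
#9=x depends on [8:b]
#10=a depends on [8:b]
sources: [0:b]
N(rest) = Σ N(rest − s) over sources s of rest; N(one piece) = 1:
  size 1 → [9]=1  [10]=1
  size 2 → [9,10]=2
  size 3 → [8,9,10]=2
  size 4 → [7,8,9,10]=2
  size 5 → [6,7,8,9,10]=2
  size 6 → [4,6,7,8,9,10]=2  [5,6,7,8,9,10]=2
  size 7 → [4,5,6,7,8,9,10]=4
  size 8 → [3,4,5,6,7,8,9,10]=4
  size 9 → [2,3,4,5,6,7,8,9,10]=4
  first=0(b) contributes 4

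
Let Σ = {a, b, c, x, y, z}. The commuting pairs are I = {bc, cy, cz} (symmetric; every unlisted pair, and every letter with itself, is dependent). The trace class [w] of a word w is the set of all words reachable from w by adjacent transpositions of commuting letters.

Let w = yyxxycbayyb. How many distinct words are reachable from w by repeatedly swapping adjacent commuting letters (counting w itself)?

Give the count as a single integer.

3

drop 0:y onto floor
drop 1:y onto {0:y}
drop 2:x onto {1:y}
drop 3:x onto {2:x}
drop 4:y onto {3:x}
drop 5:c onto {3:x}
drop 6:b onto {4:y}
drop 7:a onto {5:c, 6:b}
drop 8:y onto {7:a}
drop 9:y onto {8:y}
drop 10:b onto {9:y}
ground layer = {0:y}
drop-orders for the pieces not yet dropped (sum over which currently-grounded one goes next):
  1 to go: {10} 1
  2 to go: {9,10} 1
  3 to go: {8,9,10} 1
  4 to go: {7,8,9,10} 1
  5 to go: {5,7,8,9,10} 1  {6,7,8,9,10} 1
  6 to go: {4,6,7,8,9,10} 1  {5,6,7,8,9,10} 2
  7 to go: {4,5,6,7,8,9,10} 3
  8 to go: {3,4,5,6,7,8,9,10} 3
  9 to go: {2,3,4,5,6,7,8,9,10} 3
  if 0:y drops first: 3 orders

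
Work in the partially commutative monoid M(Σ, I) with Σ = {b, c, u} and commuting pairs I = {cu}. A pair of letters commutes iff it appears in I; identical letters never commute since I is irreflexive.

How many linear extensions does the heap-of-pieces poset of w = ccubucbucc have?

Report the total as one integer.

drop 0:c onto floor
drop 1:c onto {0:c}
drop 2:u onto floor
drop 3:b onto {1:c, 2:u}
drop 4:u onto {3:b}
drop 5:c onto {3:b}
drop 6:b onto {4:u, 5:c}
drop 7:u onto {6:b}
drop 8:c onto {6:b}
drop 9:c onto {8:c}
ground layer = {0:c, 2:u}
drop-orders for the pieces not yet dropped (sum over which currently-grounded one goes next):
  1 to go: {7} 1  {9} 1
  2 to go: {7,9} 2  {8,9} 1
  3 to go: {7,8,9} 3
  4 to go: {6,7,8,9} 3
  5 to go: {4,6,7,8,9} 3  {5,6,7,8,9} 3
  6 to go: {4,5,6,7,8,9} 6
  7 to go: {3,4,5,6,7,8,9} 6
  8 to go: {1,3,4,5,6,7,8,9} 6  {2,3,4,5,6,7,8,9} 6
  if 0:c drops first: 12 orders
  if 2:u drops first: 6 orders
heap linearizations: 18

18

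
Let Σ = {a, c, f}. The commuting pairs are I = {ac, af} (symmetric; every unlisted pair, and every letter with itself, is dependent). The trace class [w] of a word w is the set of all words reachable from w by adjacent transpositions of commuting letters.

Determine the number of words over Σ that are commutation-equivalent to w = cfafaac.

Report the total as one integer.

drop 0:c onto floor
drop 1:f onto {0:c}
drop 2:a onto floor
drop 3:f onto {1:f}
drop 4:a onto {2:a}
drop 5:a onto {4:a}
drop 6:c onto {3:f}
ground layer = {0:c, 2:a}
drop-orders for the pieces not yet dropped (sum over which currently-grounded one goes next):
  1 to go: {5} 1  {6} 1
  2 to go: {3,6} 1  {4,5} 1  {5,6} 2
  3 to go: {1,3,6} 1  {2,4,5} 1  {3,5,6} 3  {4,5,6} 3
  4 to go: {0,1,3,6} 1  {1,3,5,6} 4  {2,4,5,6} 4  {3,4,5,6} 6
  5 to go: {0,1,3,5,6} 5  {1,3,4,5,6} 10  {2,3,4,5,6} 10
  if 0:c drops first: 20 orders
  if 2:a drops first: 15 orders
heap linearizations: 35

35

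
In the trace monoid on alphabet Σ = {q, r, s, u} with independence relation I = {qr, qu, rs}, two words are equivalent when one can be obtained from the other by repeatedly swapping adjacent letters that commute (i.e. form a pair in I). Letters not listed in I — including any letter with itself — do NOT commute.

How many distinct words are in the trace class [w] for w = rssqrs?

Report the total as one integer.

#0=r has no predecessor
#1=s has no predecessor
#2=s depends on [1:s]
#3=q depends on [2:s]
#4=r depends on [0:r]
#5=s depends on [3:q]
sources: [0:r, 1:s]
N(rest) = Σ N(rest − s) over sources s of rest; N(one piece) = 1:
  size 1 → [4]=1  [5]=1
  size 2 → [0,4]=1  [3,5]=1  [4,5]=2
  size 3 → [0,4,5]=3  [2,3,5]=1  [3,4,5]=3
  size 4 → [0,3,4,5]=6  [1,2,3,5]=1  [2,3,4,5]=4
  first=0(r) contributes 5
  first=1(s) contributes 10
|[w]| = 15

15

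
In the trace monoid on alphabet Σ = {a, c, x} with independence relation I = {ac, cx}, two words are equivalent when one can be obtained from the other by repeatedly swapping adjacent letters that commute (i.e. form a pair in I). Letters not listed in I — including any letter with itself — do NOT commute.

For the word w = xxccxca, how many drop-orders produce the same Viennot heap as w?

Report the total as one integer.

35

drop 0:x onto floor
drop 1:x onto {0:x}
drop 2:c onto floor
drop 3:c onto {2:c}
drop 4:x onto {1:x}
drop 5:c onto {3:c}
drop 6:a onto {4:x}
ground layer = {0:x, 2:c}
drop-orders for the pieces not yet dropped (sum over which currently-grounded one goes next):
  1 to go: {5} 1  {6} 1
  2 to go: {3,5} 1  {4,6} 1  {5,6} 2
  3 to go: {1,4,6} 1  {2,3,5} 1  {3,5,6} 3  {4,5,6} 3
  4 to go: {0,1,4,6} 1  {1,4,5,6} 4  {2,3,5,6} 4  {3,4,5,6} 6
  5 to go: {0,1,4,5,6} 5  {1,3,4,5,6} 10  {2,3,4,5,6} 10
  if 0:x drops first: 20 orders
  if 2:c drops first: 15 orders
heap linearizations: 35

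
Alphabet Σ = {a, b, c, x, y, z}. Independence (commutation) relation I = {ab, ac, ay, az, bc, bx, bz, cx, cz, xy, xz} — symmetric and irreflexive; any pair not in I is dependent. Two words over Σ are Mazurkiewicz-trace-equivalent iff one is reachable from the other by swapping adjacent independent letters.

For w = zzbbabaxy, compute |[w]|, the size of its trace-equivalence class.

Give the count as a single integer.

0(z) covers ∅
1(z) covers 0:z
2(b) covers ∅
3(b) covers 2:b
4(a) covers ∅
5(b) covers 3:b
6(a) covers 4:a
7(x) covers 6:a
8(y) covers 1:z, 5:b
floor of heap: 0:z, 2:b, 4:a
completions by unplaced set U, small U first (add the entries for U minus each lowest piece of U):
  |U|=1: {7}:1  {8}:1
  |U|=2: {1,8}:1  {5,8}:1  {6,7}:1  {7,8}:2
  |U|=3: {0,1,8}:1  {1,5,8}:2  {1,7,8}:3  {3,5,8}:1  {4,6,7}:1  {5,7,8}:3  {6,7,8}:3
  |U|=4: {0,1,5,8}:3  {0,1,7,8}:4  {1,3,5,8}:3  {1,5,7,8}:8  {1,6,7,8}:6  {2,3,5,8}:1  {3,5,7,8}:4  {4,6,7,8}:4  {5,6,7,8}:6
  |U|=5: {0,1,3,5,8}:6  {0,1,5,7,8}:15  {0,1,6,7,8}:10  {1,2,3,5,8}:4  {1,3,5,7,8}:15  {1,4,6,7,8}:10  {1,5,6,7,8}:20  {2,3,5,7,8}:5  {3,5,6,7,8}:10  {4,5,6,7,8}:10
  |U|=6: {0,1,2,3,5,8}:10  {0,1,3,5,7,8}:36  {0,1,4,6,7,8}:20  {0,1,5,6,7,8}:45  {1,2,3,5,7,8}:24  {1,3,5,6,7,8}:45  {1,4,5,6,7,8}:40  {2,3,5,6,7,8}:15  {3,4,5,6,7,8}:20
  |U|=7: {0,1,2,3,5,7,8}:70  {0,1,3,5,6,7,8}:126  {0,1,4,5,6,7,8}:105  {1,2,3,5,6,7,8}:84  {1,3,4,5,6,7,8}:105  {2,3,4,5,6,7,8}:35
  start at 0(z): 224
  start at 2(b): 336
  start at 4(a): 280
sum over floor = 840

840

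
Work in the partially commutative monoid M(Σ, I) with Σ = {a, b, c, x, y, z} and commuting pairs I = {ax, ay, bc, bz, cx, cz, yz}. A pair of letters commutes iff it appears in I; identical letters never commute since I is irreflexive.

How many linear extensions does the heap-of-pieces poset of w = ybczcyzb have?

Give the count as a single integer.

84

drop 0:y onto floor
drop 1:b onto {0:y}
drop 2:c onto {0:y}
drop 3:z onto floor
drop 4:c onto {2:c}
drop 5:y onto {1:b, 4:c}
drop 6:z onto {3:z}
drop 7:b onto {5:y}
ground layer = {0:y, 3:z}
drop-orders for the pieces not yet dropped (sum over which currently-grounded one goes next):
  1 to go: {6} 1  {7} 1
  2 to go: {3,6} 1  {5,7} 1  {6,7} 2
  3 to go: {1,5,7} 1  {3,6,7} 3  {4,5,7} 1  {5,6,7} 3
  4 to go: {1,4,5,7} 2  {1,5,6,7} 4  {2,4,5,7} 1  {3,5,6,7} 6  {4,5,6,7} 4
  5 to go: {1,2,4,5,7} 3  {1,3,5,6,7} 10  {1,4,5,6,7} 10  {2,4,5,6,7} 5  {3,4,5,6,7} 10
  6 to go: {0,1,2,4,5,7} 3  {1,2,4,5,6,7} 18  {1,3,4,5,6,7} 30  {2,3,4,5,6,7} 15
  if 0:y drops first: 63 orders
  if 3:z drops first: 21 orders
heap linearizations: 84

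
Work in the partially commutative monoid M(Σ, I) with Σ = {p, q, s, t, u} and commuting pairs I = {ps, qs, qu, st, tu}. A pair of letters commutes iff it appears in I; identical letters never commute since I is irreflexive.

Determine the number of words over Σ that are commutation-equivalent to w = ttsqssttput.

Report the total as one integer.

204

drop 0:t onto floor
drop 1:t onto {0:t}
drop 2:s onto floor
drop 3:q onto {1:t}
drop 4:s onto {2:s}
drop 5:s onto {4:s}
drop 6:t onto {3:q}
drop 7:t onto {6:t}
drop 8:p onto {7:t}
drop 9:u onto {5:s, 8:p}
drop 10:t onto {8:p}
ground layer = {0:t, 2:s}
drop-orders for the pieces not yet dropped (sum over which currently-grounded one goes next):
  1 to go: {9} 1  {10} 1
  2 to go: {5,9} 1  {9,10} 2
  3 to go: {4,5,9} 1  {5,9,10} 3  {8,9,10} 2
  4 to go: {2,4,5,9} 1  {4,5,9,10} 4  {5,8,9,10} 5  {7,8,9,10} 2
  5 to go: {2,4,5,9,10} 5  {4,5,8,9,10} 9  {5,7,8,9,10} 7  {6,7,8,9,10} 2
  6 to go: {2,4,5,8,9,10} 14  {3,6,7,8,9,10} 2  {4,5,7,8,9,10} 16  {5,6,7,8,9,10} 9
  7 to go: {1,3,6,7,8,9,10} 2  {2,4,5,7,8,9,10} 30  {3,5,6,7,8,9,10} 11  {4,5,6,7,8,9,10} 25
  8 to go: {0,1,3,6,7,8,9,10} 2  {1,3,5,6,7,8,9,10} 13  {2,4,5,6,7,8,9,10} 55  {3,4,5,6,7,8,9,10} 36
  9 to go: {0,1,3,5,6,7,8,9,10} 15  {1,3,4,5,6,7,8,9,10} 49  {2,3,4,5,6,7,8,9,10} 91
  if 0:t drops first: 140 orders
  if 2:s drops first: 64 orders
heap linearizations: 204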